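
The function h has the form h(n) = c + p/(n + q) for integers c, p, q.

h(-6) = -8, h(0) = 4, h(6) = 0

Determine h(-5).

-11

(h(n) − c)(n + q) = p for each data point; the three points give a linear system in c and q, then p follows.
Solving: c = -2, q = 3, p = 18, so h(n) = -2 + 18/(n + 3).
Then h(-5) = -2 + 18/(-2) = -11.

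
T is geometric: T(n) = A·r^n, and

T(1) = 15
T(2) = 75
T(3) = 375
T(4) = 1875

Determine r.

Consecutive ratio: 75/15 = 5, and 375/75 = 5, so r = 5.
Then A·5^1 = 15 gives A = 3, and T(n) = 3·5^n.

5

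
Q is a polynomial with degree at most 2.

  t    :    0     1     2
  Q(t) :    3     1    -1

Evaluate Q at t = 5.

-7

Write Q(t) = at² + bt + c; the 3 given values yield a linear system in the 3 coefficients.
Solving, the leading coefficient vanishes, and Q(t) = -2t + 3.
Then Q(5) = -7.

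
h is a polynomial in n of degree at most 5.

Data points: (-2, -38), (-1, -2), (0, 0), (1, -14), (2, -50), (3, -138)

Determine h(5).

Write h(n) = an^5 + bn^4 + cn³ + dn² + en + p; the 6 given values yield a linear system in the 6 coefficients.
Solving, the leading coefficient vanishes, and h(n) = -n^4 + n³ - 7n² - 7n.
Then h(5) = -710.

-710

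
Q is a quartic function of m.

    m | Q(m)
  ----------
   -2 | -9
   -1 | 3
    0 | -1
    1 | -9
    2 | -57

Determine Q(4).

-657

Write Q(m) = am^4 + bm³ + cm² + dm + e; the 5 given values yield a linear system in the 5 coefficients.
Solving, Q(m) = -2m^4 - 2m³ - 4m - 1.
Then Q(4) = -657.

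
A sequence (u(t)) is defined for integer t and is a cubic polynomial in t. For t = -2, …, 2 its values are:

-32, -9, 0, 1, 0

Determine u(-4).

-144

Write u(t) = at³ + bt² + ct + d; the 5 given values yield a linear system in the 4 coefficients.
Solving, u(t) = t³ - 4t² + 4t.
Then u(-4) = -144.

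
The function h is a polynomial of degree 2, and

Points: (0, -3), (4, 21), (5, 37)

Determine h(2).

1

Write h(k) = ak² + bk + c; the 3 given values yield a linear system in the 3 coefficients.
Solving, h(k) = 2k² - 2k - 3.
Then h(2) = 1.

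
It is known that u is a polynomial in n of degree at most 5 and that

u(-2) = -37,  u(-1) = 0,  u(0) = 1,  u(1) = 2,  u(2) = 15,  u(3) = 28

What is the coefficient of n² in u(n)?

1

Write u(n) = an^5 + bn^4 + cn³ + dn² + en + p; the 6 given values yield a linear system in the 6 coefficients.
Solving, the leading coefficient vanishes, and u(n) = -n^4 + 4n³ + n² - 3n + 1.
The coefficient of n² is 1.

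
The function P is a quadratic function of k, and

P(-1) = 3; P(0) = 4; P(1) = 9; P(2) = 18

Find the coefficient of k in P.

Write P(k) = ak² + bk + c; the 4 given values yield a linear system in the 3 coefficients.
Solving, P(k) = 2k² + 3k + 4.
The coefficient of k is 3.

3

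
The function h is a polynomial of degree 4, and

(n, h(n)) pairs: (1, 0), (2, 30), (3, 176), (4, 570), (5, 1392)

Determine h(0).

2

Write h(n) = an^4 + bn³ + cn² + dn + e; the 5 given values yield a linear system in the 5 coefficients.
Solving, h(n) = 2n^4 + 2n³ - 4n² - 2n + 2.
Then h(0) = 2.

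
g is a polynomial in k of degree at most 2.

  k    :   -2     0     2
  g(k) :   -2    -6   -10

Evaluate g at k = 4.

-14

Write g(k) = ak² + bk + c; the 3 given values yield a linear system in the 3 coefficients.
Solving, the leading coefficient vanishes, and g(k) = -2k - 6.
Then g(4) = -14.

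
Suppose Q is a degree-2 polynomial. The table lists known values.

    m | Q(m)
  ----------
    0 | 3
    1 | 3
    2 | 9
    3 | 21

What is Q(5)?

63

First differences: 0, 6, 12. Second differences: 6, 6.
Level-2 differences are constant, so Q has degree 2.
Fitting a degree-2 polynomial gives Q(m) = 3m² - 3m + 3.
Then Q(5) = 63.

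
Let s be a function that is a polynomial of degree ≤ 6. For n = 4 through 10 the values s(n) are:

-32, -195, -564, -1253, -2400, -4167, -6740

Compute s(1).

1

First differences: -163, -369, -689, -1147, -1767, -2573. Second differences: -206, -320, -458, -620, -806. Third differences: -114, -138, -162, -186. Fourth differences: -24, -24, -24.
Level-4 differences are constant, so s has degree 4.
Fitting a degree-4 polynomial gives s(n) = -n^4 + 3n³ + 3n² - 4n.
Then s(1) = 1.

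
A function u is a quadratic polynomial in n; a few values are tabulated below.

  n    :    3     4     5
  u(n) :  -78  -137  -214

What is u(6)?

-309

Write u(n) = an² + bn + c; the 3 given values yield a linear system in the 3 coefficients.
Solving, u(n) = -9n² + 4n - 9.
Then u(6) = -309.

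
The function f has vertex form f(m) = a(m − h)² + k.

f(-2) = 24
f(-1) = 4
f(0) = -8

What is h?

First differences -20, -12; second difference 8 = 2a, so a = 4.
Expanding, the m-coefficient is −2ah = -8h; matching it to the data gives h = 1, and then k = -12.
So f(m) = 4(m − 1)² − 12.
Hence h = 1.

1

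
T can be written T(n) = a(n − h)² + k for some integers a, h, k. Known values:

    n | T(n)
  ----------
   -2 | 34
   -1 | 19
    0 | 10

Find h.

1

First differences -15, -9; second difference 6 = 2a, so a = 3.
Expanding, the n-coefficient is −2ah = -6h; matching it to the data gives h = 1, and then k = 7.
So T(n) = 3(n − 1)² + 7.
Hence h = 1.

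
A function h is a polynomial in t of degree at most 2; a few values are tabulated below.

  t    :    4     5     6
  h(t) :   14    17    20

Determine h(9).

Write h(t) = at² + bt + c; the 3 given values yield a linear system in the 3 coefficients.
Solving, the leading coefficient vanishes, and h(t) = 3t + 2.
Then h(9) = 29.

29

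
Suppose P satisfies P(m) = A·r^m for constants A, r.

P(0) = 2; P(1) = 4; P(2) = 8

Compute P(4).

32

Consecutive ratio: 4/2 = 2, and 8/4 = 2, so r = 2.
Then A·2^0 = 2 gives A = 2, and P(m) = 2·2^m.
P(4) = 2·2^4 = 32.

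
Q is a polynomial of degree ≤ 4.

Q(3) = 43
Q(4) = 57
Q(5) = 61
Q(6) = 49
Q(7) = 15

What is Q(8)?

First differences: 14, 4, -12, -34. Second differences: -10, -16, -22. Third differences: -6, -6.
Level-3 differences are constant, so Q has degree 3.
Fitting a degree-3 polynomial gives Q(x) = -x³ + 7x² + 2x + 1.
Then Q(8) = -47.

-47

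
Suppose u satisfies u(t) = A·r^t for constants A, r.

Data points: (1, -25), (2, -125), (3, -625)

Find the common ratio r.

Consecutive ratio: -125/(-25) = 5, and -625/(-125) = 5, so r = 5.
Then A·5^1 = -25 gives A = -5, and u(t) = -5·5^t.

5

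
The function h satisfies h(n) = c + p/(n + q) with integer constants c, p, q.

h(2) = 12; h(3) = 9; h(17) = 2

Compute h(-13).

(h(n) − c)(n + q) = p for each data point; the three points give a linear system in c and q, then p follows.
Solving: c = 0, q = 1, p = 36, so h(n) = 36/(n + 1).
Then h(-13) = 0 + 36/(-12) = -3.

-3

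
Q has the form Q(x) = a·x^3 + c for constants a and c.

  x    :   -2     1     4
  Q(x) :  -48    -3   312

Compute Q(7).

From Q(-2) = -48 and Q(1) = -3: -8a + c = -48 and 1a + c = -3.
Subtracting: 9a = 45, so a = 5; then c = -48 − 5·(-8) = -8.
So Q(x) = 5x³ − 8, and Q(7) = 1707.

1707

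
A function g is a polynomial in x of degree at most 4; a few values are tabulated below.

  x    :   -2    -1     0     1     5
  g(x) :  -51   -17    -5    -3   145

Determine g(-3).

-119

Write g(x) = ax^4 + bx³ + cx² + dx + e; the 5 given values yield a linear system in the 5 coefficients.
Solving, the leading coefficient vanishes, and g(x) = 2x³ - 5x² + 5x - 5.
Then g(-3) = -119.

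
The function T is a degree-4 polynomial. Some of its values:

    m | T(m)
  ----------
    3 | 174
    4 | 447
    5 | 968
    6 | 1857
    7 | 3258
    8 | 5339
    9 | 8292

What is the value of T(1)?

12

First differences: 273, 521, 889, 1401, 2081, 2953. Second differences: 248, 368, 512, 680, 872. Third differences: 120, 144, 168, 192. Fourth differences: 24, 24, 24.
Level-4 differences are constant, so T has degree 4.
Fitting a degree-4 polynomial gives T(m) = m^4 + 2m³ + 3m² + 3m + 3.
Then T(1) = 12.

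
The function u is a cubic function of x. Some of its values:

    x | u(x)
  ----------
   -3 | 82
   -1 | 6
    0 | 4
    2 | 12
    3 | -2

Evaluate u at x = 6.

-260

Write u(x) = ax³ + bx² + cx + d; the 5 given values yield a linear system in the 4 coefficients.
Solving, u(x) = -2x³ + 4x² + 4x + 4.
Then u(6) = -260.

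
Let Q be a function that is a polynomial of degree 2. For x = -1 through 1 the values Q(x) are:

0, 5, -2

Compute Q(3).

Write Q(x) = ax² + bx + c; the 3 given values yield a linear system in the 3 coefficients.
Solving, Q(x) = -6x² - x + 5.
Then Q(3) = -52.

-52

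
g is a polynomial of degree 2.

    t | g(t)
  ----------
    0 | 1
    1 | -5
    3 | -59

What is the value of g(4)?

-107

Write g(t) = at² + bt + c; the 3 given values yield a linear system in the 3 coefficients.
Solving, g(t) = -7t² + t + 1.
Then g(4) = -107.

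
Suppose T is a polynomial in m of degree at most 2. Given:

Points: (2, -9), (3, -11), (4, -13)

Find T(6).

First differences: -2, -2.
Level-1 differences are constant, so T has degree 1.
Fitting a degree-1 polynomial gives T(m) = -2m - 5.
Then T(6) = -17.

-17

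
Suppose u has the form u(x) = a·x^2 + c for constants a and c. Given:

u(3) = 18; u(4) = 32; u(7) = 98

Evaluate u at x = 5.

50

From u(3) = 18 and u(4) = 32: 9a + c = 18 and 16a + c = 32.
Subtracting: 7a = 14, so a = 2; then c = 18 − 2·9 = 0.
So u(x) = 2x² + 0, and u(5) = 50.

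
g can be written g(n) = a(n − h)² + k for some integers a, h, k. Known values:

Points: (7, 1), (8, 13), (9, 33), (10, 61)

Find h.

6

First differences 12, 20, 28; second difference 8 = 2a, so a = 4.
Expanding, the n-coefficient is −2ah = -8h; matching it to the data gives h = 6, and then k = -3.
So g(n) = 4(n − 6)² − 3.
Hence h = 6.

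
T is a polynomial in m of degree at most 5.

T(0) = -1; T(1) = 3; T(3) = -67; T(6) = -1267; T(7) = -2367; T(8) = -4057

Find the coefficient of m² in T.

Write T(m) = am^5 + bm^4 + cm³ + dm² + em + p; the 6 given values yield a linear system in the 6 coefficients.
Solving, the leading coefficient vanishes, and T(m) = -m^4 + 5m - 1.
The coefficient of m² is 0.

0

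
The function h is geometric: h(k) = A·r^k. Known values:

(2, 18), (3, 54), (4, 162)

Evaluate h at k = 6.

1458

Consecutive ratio: 54/18 = 3, and 162/54 = 3, so r = 3.
Then A·3^2 = 18 gives A = 2, and h(k) = 2·3^k.
h(6) = 2·3^6 = 1458.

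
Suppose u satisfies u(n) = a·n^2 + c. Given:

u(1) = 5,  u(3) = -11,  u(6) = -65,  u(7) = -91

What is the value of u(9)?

From u(1) = 5 and u(3) = -11: 1a + c = 5 and 9a + c = -11.
Subtracting: 8a = -16, so a = -2; then c = 5 − (-2)·1 = 7.
So u(n) = -2n² + 7, and u(9) = -155.

-155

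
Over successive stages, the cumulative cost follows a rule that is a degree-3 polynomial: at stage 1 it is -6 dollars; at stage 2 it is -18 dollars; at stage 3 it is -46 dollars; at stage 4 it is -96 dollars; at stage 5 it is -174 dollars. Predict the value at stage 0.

Write the value at t as g(t).
First differences: -12, -28, -50, -78. Second differences: -16, -22, -28. Third differences: -6, -6.
Level-3 differences are constant, so g has degree 3.
Fitting a degree-3 polynomial gives g(t) = -t³ - 2t² + t - 4.
Then g(0) = -4.

-4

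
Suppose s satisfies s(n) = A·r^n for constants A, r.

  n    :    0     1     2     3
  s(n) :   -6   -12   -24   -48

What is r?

2

Consecutive ratio: -12/(-6) = 2, and -24/(-12) = 2, so r = 2.
Then A·2^0 = -6 gives A = -6, and s(n) = -6·2^n.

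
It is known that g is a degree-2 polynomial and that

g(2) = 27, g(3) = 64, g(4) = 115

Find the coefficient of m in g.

Write g(m) = am² + bm + c; the 3 given values yield a linear system in the 3 coefficients.
Solving, g(m) = 7m² + 2m - 5.
The coefficient of m is 2.

2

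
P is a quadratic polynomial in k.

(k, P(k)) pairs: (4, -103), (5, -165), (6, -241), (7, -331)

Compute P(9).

First differences: -62, -76, -90. Second differences: -14, -14.
Level-2 differences are constant, so P has degree 2.
Fitting a degree-2 polynomial gives P(k) = -7k² + k + 5.
Then P(9) = -553.

-553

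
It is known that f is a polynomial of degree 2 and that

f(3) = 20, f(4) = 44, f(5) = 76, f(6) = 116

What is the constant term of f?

First differences: 24, 32, 40. Second differences: 8, 8.
Level-2 differences are constant, so f has degree 2.
Fitting a degree-2 polynomial gives f(n) = 4n² - 4n - 4.
The constant term is f(0) = -4.

-4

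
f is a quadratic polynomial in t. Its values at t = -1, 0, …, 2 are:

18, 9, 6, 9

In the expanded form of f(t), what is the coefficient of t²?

First differences: -9, -3, 3. Second differences: 6, 6.
Level-2 differences are constant, so f has degree 2.
Fitting a degree-2 polynomial gives f(t) = 3t² - 6t + 9.
The coefficient of t² is 3.

3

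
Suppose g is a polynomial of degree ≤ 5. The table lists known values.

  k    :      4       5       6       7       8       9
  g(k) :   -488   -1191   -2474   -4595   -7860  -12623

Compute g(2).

Write g(k) = ak^5 + bk^4 + ck³ + dk² + ek + p; the 6 given values yield a linear system in the 6 coefficients.
Solving, the leading coefficient vanishes, and g(k) = -2k^4 + k³ - 3k² + k + 4.
Then g(2) = -30.

-30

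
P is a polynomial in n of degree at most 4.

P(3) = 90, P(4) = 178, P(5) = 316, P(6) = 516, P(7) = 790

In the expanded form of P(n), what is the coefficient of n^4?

0

First differences: 88, 138, 200, 274. Second differences: 50, 62, 74. Third differences: 12, 12.
Level-3 differences are constant, so P has degree 3.
Fitting a degree-3 polynomial gives P(n) = 2n³ + n² + 7n + 6.
The coefficient of n^4 is 0.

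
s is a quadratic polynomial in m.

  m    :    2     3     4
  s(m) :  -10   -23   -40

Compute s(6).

-86

Write s(m) = am² + bm + c; the 3 given values yield a linear system in the 3 coefficients.
Solving, s(m) = -2m² - 3m + 4.
Then s(6) = -86.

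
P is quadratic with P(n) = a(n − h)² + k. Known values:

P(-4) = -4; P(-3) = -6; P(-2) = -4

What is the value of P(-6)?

First differences -2, 2; second difference 4 = 2a, so a = 2.
Expanding, the n-coefficient is −2ah = -4h; matching it to the data gives h = -3, and then k = -6.
So P(n) = 2(n + 3)² − 6.
P(-6) = 2·(-3)² − 6 = 12.

12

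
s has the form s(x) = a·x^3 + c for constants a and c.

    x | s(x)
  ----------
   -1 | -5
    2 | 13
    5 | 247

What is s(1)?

From s(-1) = -5 and s(2) = 13: -1a + c = -5 and 8a + c = 13.
Subtracting: 9a = 18, so a = 2; then c = -5 − 2·(-1) = -3.
So s(x) = 2x³ − 3, and s(1) = -1.

-1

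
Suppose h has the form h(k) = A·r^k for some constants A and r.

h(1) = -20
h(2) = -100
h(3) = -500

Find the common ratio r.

5

Consecutive ratio: -100/(-20) = 5, and -500/(-100) = 5, so r = 5.
Then A·5^1 = -20 gives A = -4, and h(k) = -4·5^k.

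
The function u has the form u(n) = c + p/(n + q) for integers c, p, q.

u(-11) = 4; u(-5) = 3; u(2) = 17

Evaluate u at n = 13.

(u(n) − c)(n + q) = p for each data point; the three points give a linear system in c and q, then p follows.
Solving: c = 5, q = -1, p = 12, so u(n) = 5 + 12/(n − 1).
Then u(13) = 5 + 12/12 = 6.

6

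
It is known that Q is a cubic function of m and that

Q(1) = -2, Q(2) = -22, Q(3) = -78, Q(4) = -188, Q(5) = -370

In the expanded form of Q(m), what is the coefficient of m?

First differences: -20, -56, -110, -182. Second differences: -36, -54, -72. Third differences: -18, -18.
Level-3 differences are constant, so Q has degree 3.
Fitting a degree-3 polynomial gives Q(m) = -3m³ + m.
The coefficient of m is 1.

1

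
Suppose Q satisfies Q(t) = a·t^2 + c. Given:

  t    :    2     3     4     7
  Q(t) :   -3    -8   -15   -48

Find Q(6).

From Q(2) = -3 and Q(3) = -8: 4a + c = -3 and 9a + c = -8.
Subtracting: 5a = -5, so a = -1; then c = -3 − (-1)·4 = 1.
So Q(t) = -1t² + 1, and Q(6) = -35.

-35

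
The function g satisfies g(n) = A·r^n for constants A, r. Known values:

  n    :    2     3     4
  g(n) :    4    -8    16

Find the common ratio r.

-2

Consecutive ratio: -8/4 = -2, and 16/(-8) = -2, so r = -2.
Then A·(-2)^2 = 4 gives A = 1, and g(n) = 1·(-2)^n.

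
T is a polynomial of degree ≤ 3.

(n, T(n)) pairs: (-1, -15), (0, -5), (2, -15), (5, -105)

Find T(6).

-155

Write T(n) = an³ + bn² + cn + d; the 4 given values yield a linear system in the 4 coefficients.
Solving, the leading coefficient vanishes, and T(n) = -5n² + 5n - 5.
Then T(6) = -155.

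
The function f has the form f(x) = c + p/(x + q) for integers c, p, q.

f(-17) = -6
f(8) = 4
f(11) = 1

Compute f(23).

(f(x) − c)(x + q) = p for each data point; the three points give a linear system in c and q, then p follows.
Solving: c = -4, q = -3, p = 40, so f(x) = -4 + 40/(x − 3).
Then f(23) = -4 + 40/20 = -2.

-2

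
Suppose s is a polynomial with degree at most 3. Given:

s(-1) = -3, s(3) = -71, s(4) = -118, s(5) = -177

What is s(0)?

Write s(k) = ak³ + bk² + ck + d; the 4 given values yield a linear system in the 4 coefficients.
Solving, the leading coefficient vanishes, and s(k) = -6k² - 5k - 2.
The constant term is s(0) = -2.

-2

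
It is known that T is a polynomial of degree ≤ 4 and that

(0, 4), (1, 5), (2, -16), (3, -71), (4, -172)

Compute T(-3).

First differences: 1, -21, -55, -101. Second differences: -22, -34, -46. Third differences: -12, -12.
Level-3 differences are constant, so T has degree 3.
Fitting a degree-3 polynomial gives T(k) = -2k³ - 5k² + 8k + 4.
Then T(-3) = -11.

-11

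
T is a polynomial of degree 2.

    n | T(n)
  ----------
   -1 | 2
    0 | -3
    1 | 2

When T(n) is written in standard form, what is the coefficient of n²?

5

Write T(n) = an² + bn + c; the 3 given values yield a linear system in the 3 coefficients.
Solving, T(n) = 5n² - 3.
The coefficient of n² is 5.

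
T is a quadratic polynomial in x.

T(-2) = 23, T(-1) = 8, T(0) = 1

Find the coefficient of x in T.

Write T(x) = ax² + bx + c; the 3 given values yield a linear system in the 3 coefficients.
Solving, T(x) = 4x² - 3x + 1.
The coefficient of x is -3.

-3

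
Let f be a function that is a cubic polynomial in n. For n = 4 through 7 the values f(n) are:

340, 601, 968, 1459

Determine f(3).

Write f(n) = an³ + bn² + cn + d; the 4 given values yield a linear system in the 4 coefficients.
Solving, f(n) = 3n³ + 8n² + 6n - 4.
Then f(3) = 167.

167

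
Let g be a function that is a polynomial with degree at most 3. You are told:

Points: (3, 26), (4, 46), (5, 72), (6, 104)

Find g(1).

First differences: 20, 26, 32. Second differences: 6, 6.
Level-2 differences are constant, so g has degree 2.
Fitting a degree-2 polynomial gives g(m) = 3m² - m + 2.
Then g(1) = 4.

4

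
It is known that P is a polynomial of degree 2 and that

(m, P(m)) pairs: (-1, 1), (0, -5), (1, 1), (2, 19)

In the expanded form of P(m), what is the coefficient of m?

0

First differences: -6, 6, 18. Second differences: 12, 12.
Level-2 differences are constant, so P has degree 2.
Fitting a degree-2 polynomial gives P(m) = 6m² - 5.
The coefficient of m is 0.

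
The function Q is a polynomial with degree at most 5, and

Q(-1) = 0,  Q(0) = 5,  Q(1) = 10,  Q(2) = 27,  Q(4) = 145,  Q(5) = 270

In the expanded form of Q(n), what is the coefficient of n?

Write Q(n) = an^5 + bn^4 + cn³ + dn² + en + p; the 6 given values yield a linear system in the 6 coefficients.
Solving, the top 2 coefficients vanish, and Q(n) = 2n³ + 3n + 5.
The coefficient of n is 3.

3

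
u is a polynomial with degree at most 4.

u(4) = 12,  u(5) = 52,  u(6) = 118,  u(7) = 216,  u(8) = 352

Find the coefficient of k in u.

First differences: 40, 66, 98, 136. Second differences: 26, 32, 38. Third differences: 6, 6.
Level-3 differences are constant, so u has degree 3.
Fitting a degree-3 polynomial gives u(k) = k³ - 2k² - 3k - 8.
The coefficient of k is -3.

-3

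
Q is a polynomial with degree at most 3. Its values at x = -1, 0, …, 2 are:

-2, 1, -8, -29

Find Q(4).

First differences: 3, -9, -21. Second differences: -12, -12.
Level-2 differences are constant, so Q has degree 2.
Fitting a degree-2 polynomial gives Q(x) = -6x² - 3x + 1.
Then Q(4) = -107.

-107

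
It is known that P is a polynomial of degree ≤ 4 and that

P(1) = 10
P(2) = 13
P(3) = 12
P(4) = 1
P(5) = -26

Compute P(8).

-263

Write P(x) = ax^4 + bx³ + cx² + dx + e; the 5 given values yield a linear system in the 5 coefficients.
Solving, the leading coefficient vanishes, and P(x) = -x³ + 4x² - 2x + 9.
Then P(8) = -263.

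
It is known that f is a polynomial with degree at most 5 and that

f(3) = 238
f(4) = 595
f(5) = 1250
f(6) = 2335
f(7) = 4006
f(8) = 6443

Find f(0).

Write f(k) = ak^5 + bk^4 + ck³ + dk² + ek + p; the 6 given values yield a linear system in the 6 coefficients.
Solving, the leading coefficient vanishes, and f(k) = k^4 + 4k³ + 4k² + 6k - 5.
Then f(0) = -5.

-5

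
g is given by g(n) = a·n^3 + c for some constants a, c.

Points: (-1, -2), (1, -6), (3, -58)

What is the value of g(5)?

-254

From g(-1) = -2 and g(1) = -6: -1a + c = -2 and 1a + c = -6.
Subtracting: 2a = -4, so a = -2; then c = -2 − (-2)·(-1) = -4.
So g(n) = -2n³ − 4, and g(5) = -254.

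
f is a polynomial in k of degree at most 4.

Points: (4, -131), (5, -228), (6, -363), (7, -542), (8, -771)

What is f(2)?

Write f(k) = ak^4 + bk³ + ck² + dk + e; the 5 given values yield a linear system in the 5 coefficients.
Solving, the leading coefficient vanishes, and f(k) = -k³ - 4k² - 3.
Then f(2) = -27.

-27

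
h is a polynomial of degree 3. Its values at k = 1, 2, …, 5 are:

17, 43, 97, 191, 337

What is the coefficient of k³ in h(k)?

2

Write h(k) = ak³ + bk² + ck + d; the 5 given values yield a linear system in the 4 coefficients.
Solving, h(k) = 2k³ + 2k² + 6k + 7.
The coefficient of k³ is 2.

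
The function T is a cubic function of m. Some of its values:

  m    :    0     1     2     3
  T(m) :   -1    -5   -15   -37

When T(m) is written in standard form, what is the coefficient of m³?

-1

Write T(m) = am³ + bm² + cm + d; the 4 given values yield a linear system in the 4 coefficients.
Solving, T(m) = -m³ - 3m - 1.
The coefficient of m³ is -1.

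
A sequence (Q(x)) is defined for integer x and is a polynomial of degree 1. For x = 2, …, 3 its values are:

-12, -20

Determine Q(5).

-36

Write Q(x) = ax + b; the 2 given values yield a linear system in the 2 coefficients.
Solving, Q(x) = -8x + 4.
Then Q(5) = -36.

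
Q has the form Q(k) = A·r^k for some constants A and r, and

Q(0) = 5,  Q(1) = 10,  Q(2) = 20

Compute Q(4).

80

Consecutive ratio: 10/5 = 2, and 20/10 = 2, so r = 2.
Then A·2^0 = 5 gives A = 5, and Q(k) = 5·2^k.
Q(4) = 5·2^4 = 80.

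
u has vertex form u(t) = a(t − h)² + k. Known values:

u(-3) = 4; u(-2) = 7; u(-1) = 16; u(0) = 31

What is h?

-3

First differences 3, 9, 15; second difference 6 = 2a, so a = 3.
Expanding, the t-coefficient is −2ah = -6h; matching it to the data gives h = -3, and then k = 4.
So u(t) = 3(t + 3)² + 4.
Hence h = -3.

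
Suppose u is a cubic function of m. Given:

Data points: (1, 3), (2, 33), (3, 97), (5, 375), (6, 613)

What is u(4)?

Write u(m) = am³ + bm² + cm + d; the 5 given values yield a linear system in the 4 coefficients.
Solving, u(m) = 2m³ + 5m² + m - 5.
Then u(4) = 207.

207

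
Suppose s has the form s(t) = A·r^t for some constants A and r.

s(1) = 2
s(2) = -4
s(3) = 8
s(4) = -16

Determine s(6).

-64

Consecutive ratio: -4/2 = -2, and 8/(-4) = -2, so r = -2.
Then A·(-2)^1 = 2 gives A = -1, and s(t) = -1·(-2)^t.
s(6) = -1·(-2)^6 = -64.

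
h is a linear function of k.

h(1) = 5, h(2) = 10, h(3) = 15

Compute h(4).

20

First differences: 5, 5.
Level-1 differences are constant, so h has degree 1.
Extending the table by one column gives the next first difference 5, so h(4) = 15 + 5 = 20.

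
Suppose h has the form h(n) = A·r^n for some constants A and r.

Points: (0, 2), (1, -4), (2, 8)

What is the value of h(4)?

32

Consecutive ratio: -4/2 = -2, and 8/(-4) = -2, so r = -2.
Then A·(-2)^0 = 2 gives A = 2, and h(n) = 2·(-2)^n.
h(4) = 2·(-2)^4 = 32.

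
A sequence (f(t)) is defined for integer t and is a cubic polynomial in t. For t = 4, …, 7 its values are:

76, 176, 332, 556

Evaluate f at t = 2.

Write f(t) = at³ + bt² + ct + d; the 4 given values yield a linear system in the 4 coefficients.
Solving, f(t) = 2t³ - 2t² - 4t - 4.
Then f(2) = -4.

-4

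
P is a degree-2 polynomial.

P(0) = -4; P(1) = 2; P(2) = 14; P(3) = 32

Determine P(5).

Write P(k) = ak² + bk + c; the 4 given values yield a linear system in the 3 coefficients.
Solving, P(k) = 3k² + 3k - 4.
Then P(5) = 86.

86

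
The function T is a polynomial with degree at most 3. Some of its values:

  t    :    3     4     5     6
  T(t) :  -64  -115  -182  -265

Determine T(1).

-10

First differences: -51, -67, -83. Second differences: -16, -16.
Level-2 differences are constant, so T has degree 2.
Fitting a degree-2 polynomial gives T(t) = -8t² + 5t - 7.
Then T(1) = -10.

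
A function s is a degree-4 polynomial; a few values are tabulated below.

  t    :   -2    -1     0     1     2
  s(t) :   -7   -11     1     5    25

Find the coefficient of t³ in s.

Write s(t) = at^4 + bt³ + ct² + dt + e; the 5 given values yield a linear system in the 5 coefficients.
Solving, s(t) = 2t^4 - 6t² + 8t + 1.
The coefficient of t³ is 0.

0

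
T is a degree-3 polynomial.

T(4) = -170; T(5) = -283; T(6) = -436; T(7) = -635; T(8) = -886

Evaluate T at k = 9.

-1195

Write T(k) = ak³ + bk² + ck + d; the 5 given values yield a linear system in the 4 coefficients.
Solving, T(k) = -k³ - 5k² - 7k + 2.
Then T(9) = -1195.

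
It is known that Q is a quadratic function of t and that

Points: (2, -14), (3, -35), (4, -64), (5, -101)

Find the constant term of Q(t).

First differences: -21, -29, -37. Second differences: -8, -8.
Level-2 differences are constant, so Q has degree 2.
Fitting a degree-2 polynomial gives Q(t) = -4t² - t + 4.
The constant term is Q(0) = 4.

4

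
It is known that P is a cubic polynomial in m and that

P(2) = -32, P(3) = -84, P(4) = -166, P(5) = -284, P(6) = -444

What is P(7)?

-652

First differences: -52, -82, -118, -160. Second differences: -30, -36, -42. Third differences: -6, -6.
Level-3 differences are constant, so P has degree 3.
Fitting a degree-3 polynomial gives P(m) = -m³ - 6m² - 3m + 6.
Then P(7) = -652.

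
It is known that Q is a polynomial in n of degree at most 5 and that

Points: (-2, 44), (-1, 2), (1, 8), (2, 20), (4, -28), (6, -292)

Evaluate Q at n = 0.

Write Q(n) = an^5 + bn^4 + cn³ + dn² + en + p; the 6 given values yield a linear system in the 6 coefficients.
Solving, the top 2 coefficients vanish, and Q(n) = -3n³ + 9n² + 6n - 4.
Then Q(0) = -4.

-4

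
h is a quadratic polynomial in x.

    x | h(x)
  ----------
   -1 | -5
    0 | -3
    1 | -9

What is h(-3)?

-33

Write h(x) = ax² + bx + c; the 3 given values yield a linear system in the 3 coefficients.
Solving, h(x) = -4x² - 2x - 3.
Then h(-3) = -33.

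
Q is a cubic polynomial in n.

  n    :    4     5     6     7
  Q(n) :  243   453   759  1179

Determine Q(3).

Write Q(n) = an³ + bn² + cn + d; the 4 given values yield a linear system in the 4 coefficients.
Solving, Q(n) = 3n³ + 3n² + 3.
Then Q(3) = 111.

111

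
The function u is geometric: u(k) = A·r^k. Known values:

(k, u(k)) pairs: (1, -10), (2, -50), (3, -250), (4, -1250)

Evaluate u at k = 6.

-31250

Consecutive ratio: -50/(-10) = 5, and -250/(-50) = 5, so r = 5.
Then A·5^1 = -10 gives A = -2, and u(k) = -2·5^k.
u(6) = -2·5^6 = -31250.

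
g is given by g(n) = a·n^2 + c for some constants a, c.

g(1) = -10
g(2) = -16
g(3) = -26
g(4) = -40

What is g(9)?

From g(1) = -10 and g(2) = -16: 1a + c = -10 and 4a + c = -16.
Subtracting: 3a = -6, so a = -2; then c = -10 − (-2)·1 = -8.
So g(n) = -2n² − 8, and g(9) = -170.

-170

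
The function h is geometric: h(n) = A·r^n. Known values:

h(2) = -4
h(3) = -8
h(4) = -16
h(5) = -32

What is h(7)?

Consecutive ratio: -8/(-4) = 2, and -16/(-8) = 2, so r = 2.
Then A·2^2 = -4 gives A = -1, and h(n) = -1·2^n.
h(7) = -1·2^7 = -128.

-128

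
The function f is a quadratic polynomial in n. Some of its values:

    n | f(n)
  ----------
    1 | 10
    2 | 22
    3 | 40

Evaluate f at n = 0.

4

Write f(n) = an² + bn + c; the 3 given values yield a linear system in the 3 coefficients.
Solving, f(n) = 3n² + 3n + 4.
Then f(0) = 4.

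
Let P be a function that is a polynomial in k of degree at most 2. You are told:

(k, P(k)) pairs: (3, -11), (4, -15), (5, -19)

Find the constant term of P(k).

1

First differences: -4, -4.
Level-1 differences are constant, so P has degree 1.
Fitting a degree-1 polynomial gives P(k) = -4k + 1.
The constant term is P(0) = 1.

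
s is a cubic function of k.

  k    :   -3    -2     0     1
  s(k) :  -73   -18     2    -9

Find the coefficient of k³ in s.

2

Write s(k) = ak³ + bk² + ck + d; the 4 given values yield a linear system in the 4 coefficients.
Solving, s(k) = 2k³ - 5k² - 8k + 2.
The coefficient of k³ is 2.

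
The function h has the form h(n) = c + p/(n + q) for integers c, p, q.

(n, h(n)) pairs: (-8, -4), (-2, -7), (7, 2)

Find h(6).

3

(h(n) − c)(n + q) = p for each data point; the three points give a linear system in c and q, then p follows.
Solving: c = -2, q = -2, p = 20, so h(n) = -2 + 20/(n − 2).
Then h(6) = -2 + 20/4 = 3.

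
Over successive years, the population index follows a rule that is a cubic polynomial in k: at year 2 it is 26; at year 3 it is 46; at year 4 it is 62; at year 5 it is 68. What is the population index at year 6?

Write the value at k as s(k).
Write s(k) = ak³ + bk² + ck + d; the 4 given values yield a linear system in the 4 coefficients.
Solving, s(k) = -k³ + 7k² + 4k - 2.
Then s(6) = 58.

58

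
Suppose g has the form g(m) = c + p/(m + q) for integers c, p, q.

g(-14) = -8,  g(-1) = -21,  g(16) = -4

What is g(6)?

0

(g(m) − c)(m + q) = p for each data point; the three points give a linear system in c and q, then p follows.
Solving: c = -6, q = -1, p = 30, so g(m) = -6 + 30/(m − 1).
Then g(6) = -6 + 30/5 = 0.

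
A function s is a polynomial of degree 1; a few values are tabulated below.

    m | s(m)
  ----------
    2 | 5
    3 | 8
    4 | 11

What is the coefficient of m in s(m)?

3

Write s(m) = am + b; the 3 given values yield a linear system in the 2 coefficients.
Solving, s(m) = 3m - 1.
The coefficient of m is 3.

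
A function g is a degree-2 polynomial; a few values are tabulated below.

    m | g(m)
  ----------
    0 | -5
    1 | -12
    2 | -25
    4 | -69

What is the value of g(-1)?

Write g(m) = am² + bm + c; the 4 given values yield a linear system in the 3 coefficients.
Solving, g(m) = -3m² - 4m - 5.
Then g(-1) = -4.

-4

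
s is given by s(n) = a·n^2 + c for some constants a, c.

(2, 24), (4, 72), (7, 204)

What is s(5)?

From s(2) = 24 and s(4) = 72: 4a + c = 24 and 16a + c = 72.
Subtracting: 12a = 48, so a = 4; then c = 24 − 4·4 = 8.
So s(n) = 4n² + 8, and s(5) = 108.

108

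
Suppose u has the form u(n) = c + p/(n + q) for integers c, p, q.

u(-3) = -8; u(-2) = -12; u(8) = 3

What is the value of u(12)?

(u(n) − c)(n + q) = p for each data point; the three points give a linear system in c and q, then p follows.
Solving: c = 0, q = 0, p = 24, so u(n) = 24/(n + 0).
Then u(12) = 0 + 24/12 = 2.

2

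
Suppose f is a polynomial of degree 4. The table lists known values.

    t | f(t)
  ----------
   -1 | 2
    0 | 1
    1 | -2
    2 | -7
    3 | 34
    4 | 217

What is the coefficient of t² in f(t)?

Write f(t) = at^4 + bt³ + ct² + dt + e; the 6 given values yield a linear system in the 5 coefficients.
Solving, f(t) = 2t^4 - 4t³ - 3t² + 2t + 1.
The coefficient of t² is -3.

-3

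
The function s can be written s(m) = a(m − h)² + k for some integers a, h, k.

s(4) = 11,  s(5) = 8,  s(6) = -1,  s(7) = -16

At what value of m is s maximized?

First differences -3, -9, -15; second difference -6 = 2a, so a = -3.
Expanding, the m-coefficient is −2ah = 6h; matching it to the data gives h = 4, and then k = 11.
So s(m) = -3(m − 4)² + 11.
Hence h = 4.

4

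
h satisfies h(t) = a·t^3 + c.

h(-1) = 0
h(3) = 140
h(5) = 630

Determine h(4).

From h(-1) = 0 and h(3) = 140: -1a + c = 0 and 27a + c = 140.
Subtracting: 28a = 140, so a = 5; then c = 0 − 5·(-1) = 5.
So h(t) = 5t³ + 5, and h(4) = 325.

325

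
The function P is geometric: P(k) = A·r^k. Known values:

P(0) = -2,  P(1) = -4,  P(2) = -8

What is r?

Consecutive ratio: -4/(-2) = 2, and -8/(-4) = 2, so r = 2.
Then A·2^0 = -2 gives A = -2, and P(k) = -2·2^k.

2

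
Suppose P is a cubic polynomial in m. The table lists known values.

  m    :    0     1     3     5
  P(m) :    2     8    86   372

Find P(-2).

Write P(m) = am³ + bm² + cm + d; the 4 given values yield a linear system in the 4 coefficients.
Solving, P(m) = 3m³ - m² + 4m + 2.
Then P(-2) = -34.

-34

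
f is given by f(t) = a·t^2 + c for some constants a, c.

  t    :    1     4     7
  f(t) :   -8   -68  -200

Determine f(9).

From f(1) = -8 and f(4) = -68: 1a + c = -8 and 16a + c = -68.
Subtracting: 15a = -60, so a = -4; then c = -8 − (-4)·1 = -4.
So f(t) = -4t² − 4, and f(9) = -328.

-328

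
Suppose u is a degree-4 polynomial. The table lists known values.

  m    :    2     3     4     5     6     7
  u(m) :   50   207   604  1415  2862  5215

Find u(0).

First differences: 157, 397, 811, 1447, 2353. Second differences: 240, 414, 636, 906. Third differences: 174, 222, 270. Fourth differences: 48, 48.
Level-4 differences are constant, so u has degree 4.
Fitting a degree-4 polynomial gives u(m) = 2m^4 + m³ + m² + 3m.
Then u(0) = 0.

0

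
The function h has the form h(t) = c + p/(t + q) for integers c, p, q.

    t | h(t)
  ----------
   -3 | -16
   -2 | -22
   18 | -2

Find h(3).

(h(t) − c)(t + q) = p for each data point; the three points give a linear system in c and q, then p follows.
Solving: c = -4, q = 0, p = 36, so h(t) = -4 + 36/(t + 0).
Then h(3) = -4 + 36/3 = 8.

8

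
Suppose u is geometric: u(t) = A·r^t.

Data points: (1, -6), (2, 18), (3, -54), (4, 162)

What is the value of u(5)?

-486

Consecutive ratio: 18/(-6) = -3, and -54/18 = -3, so r = -3.
Then A·(-3)^1 = -6 gives A = 2, and u(t) = 2·(-3)^t.
u(5) = 2·(-3)^5 = -486.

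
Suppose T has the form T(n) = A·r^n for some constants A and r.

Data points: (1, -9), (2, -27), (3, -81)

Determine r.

Consecutive ratio: -27/(-9) = 3, and -81/(-27) = 3, so r = 3.
Then A·3^1 = -9 gives A = -3, and T(n) = -3·3^n.

3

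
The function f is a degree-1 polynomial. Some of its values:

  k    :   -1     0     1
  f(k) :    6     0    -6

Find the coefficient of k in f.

-6

First differences: -6, -6.
Level-1 differences are constant, so f has degree 1.
Fitting a degree-1 polynomial gives f(k) = -6k.
The coefficient of k is -6.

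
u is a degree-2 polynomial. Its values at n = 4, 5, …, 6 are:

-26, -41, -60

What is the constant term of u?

-6

Write u(n) = an² + bn + c; the 3 given values yield a linear system in the 3 coefficients.
Solving, u(n) = -2n² + 3n - 6.
The constant term is u(0) = -6.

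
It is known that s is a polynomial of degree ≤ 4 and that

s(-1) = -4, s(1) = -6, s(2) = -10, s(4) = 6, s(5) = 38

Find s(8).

302

Write s(m) = am^4 + bm³ + cm² + dm + e; the 5 given values yield a linear system in the 5 coefficients.
Solving, the leading coefficient vanishes, and s(m) = m³ - 3m² - 2m - 2.
Then s(8) = 302.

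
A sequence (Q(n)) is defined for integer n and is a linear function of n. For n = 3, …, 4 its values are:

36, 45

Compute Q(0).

Write Q(n) = an + b; the 2 given values yield a linear system in the 2 coefficients.
Solving, Q(n) = 9n + 9.
Then Q(0) = 9.

9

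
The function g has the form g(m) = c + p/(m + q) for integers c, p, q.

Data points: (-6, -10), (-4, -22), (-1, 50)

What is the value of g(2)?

14

(g(m) − c)(m + q) = p for each data point; the three points give a linear system in c and q, then p follows.
Solving: c = 2, q = 2, p = 48, so g(m) = 2 + 48/(m + 2).
Then g(2) = 2 + 48/4 = 14.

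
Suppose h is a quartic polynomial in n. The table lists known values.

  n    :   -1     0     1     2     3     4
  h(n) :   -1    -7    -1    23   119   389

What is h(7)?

First differences: -6, 6, 24, 96, 270. Second differences: 12, 18, 72, 174. Third differences: 6, 54, 102. Fourth differences: 48, 48.
Level-4 differences are constant, so h has degree 4.
Fitting a degree-4 polynomial gives h(n) = 2n^4 - 3n³ + 4n² + 3n - 7.
Then h(7) = 3983.

3983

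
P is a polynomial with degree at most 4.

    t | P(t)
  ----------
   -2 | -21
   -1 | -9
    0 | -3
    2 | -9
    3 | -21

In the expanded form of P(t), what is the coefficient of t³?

0

Write P(t) = at^4 + bt³ + ct² + dt + e; the 5 given values yield a linear system in the 5 coefficients.
Solving, the top 2 coefficients vanish, and P(t) = -3t² + 3t - 3.
The coefficient of t³ is 0.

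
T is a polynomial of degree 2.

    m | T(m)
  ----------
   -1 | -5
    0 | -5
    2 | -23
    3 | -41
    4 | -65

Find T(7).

-173

Write T(m) = am² + bm + c; the 5 given values yield a linear system in the 3 coefficients.
Solving, T(m) = -3m² - 3m - 5.
Then T(7) = -173.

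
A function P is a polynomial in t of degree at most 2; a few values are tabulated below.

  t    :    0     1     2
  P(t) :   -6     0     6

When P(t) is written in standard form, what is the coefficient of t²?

First differences: 6, 6.
Level-1 differences are constant, so P has degree 1.
Fitting a degree-1 polynomial gives P(t) = 6t - 6.
The coefficient of t² is 0.

0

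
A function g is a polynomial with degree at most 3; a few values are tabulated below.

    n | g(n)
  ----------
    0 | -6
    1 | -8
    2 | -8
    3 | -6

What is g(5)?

4

First differences: -2, 0, 2. Second differences: 2, 2.
Level-2 differences are constant, so g has degree 2.
Fitting a degree-2 polynomial gives g(n) = n² - 3n - 6.
Then g(5) = 4.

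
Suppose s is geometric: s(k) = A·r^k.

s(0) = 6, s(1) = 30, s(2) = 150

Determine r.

5

Consecutive ratio: 30/6 = 5, and 150/30 = 5, so r = 5.
Then A·5^0 = 6 gives A = 6, and s(k) = 6·5^k.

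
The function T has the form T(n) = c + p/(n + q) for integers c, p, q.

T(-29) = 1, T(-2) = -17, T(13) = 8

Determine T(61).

4

(T(n) − c)(n + q) = p for each data point; the three points give a linear system in c and q, then p follows.
Solving: c = 3, q = -1, p = 60, so T(n) = 3 + 60/(n − 1).
Then T(61) = 3 + 60/60 = 4.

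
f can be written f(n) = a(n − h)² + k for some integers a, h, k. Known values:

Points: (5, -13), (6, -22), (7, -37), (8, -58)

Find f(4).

-10

First differences -9, -15, -21; second difference -6 = 2a, so a = -3.
Expanding, the n-coefficient is −2ah = 6h; matching it to the data gives h = 4, and then k = -10.
So f(n) = -3(n − 4)² − 10.
f(4) = -3·0² − 10 = -10.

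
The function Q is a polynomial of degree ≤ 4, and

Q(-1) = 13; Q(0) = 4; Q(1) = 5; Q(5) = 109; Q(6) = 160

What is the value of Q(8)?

292

Write Q(x) = ax^4 + bx³ + cx² + dx + e; the 5 given values yield a linear system in the 5 coefficients.
Solving, the top 2 coefficients vanish, and Q(x) = 5x² - 4x + 4.
Then Q(8) = 292.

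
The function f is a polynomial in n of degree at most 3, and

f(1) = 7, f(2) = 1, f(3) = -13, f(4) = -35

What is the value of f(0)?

5

First differences: -6, -14, -22. Second differences: -8, -8.
Level-2 differences are constant, so f has degree 2.
Fitting a degree-2 polynomial gives f(n) = -4n² + 6n + 5.
Then f(0) = 5.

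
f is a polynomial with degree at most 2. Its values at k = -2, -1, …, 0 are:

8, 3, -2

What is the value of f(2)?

First differences: -5, -5.
Level-1 differences are constant, so f has degree 1.
Fitting a degree-1 polynomial gives f(k) = -5k - 2.
Then f(2) = -12.

-12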